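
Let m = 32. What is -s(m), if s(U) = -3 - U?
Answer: 35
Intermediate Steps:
-s(m) = -(-3 - 1*32) = -(-3 - 32) = -1*(-35) = 35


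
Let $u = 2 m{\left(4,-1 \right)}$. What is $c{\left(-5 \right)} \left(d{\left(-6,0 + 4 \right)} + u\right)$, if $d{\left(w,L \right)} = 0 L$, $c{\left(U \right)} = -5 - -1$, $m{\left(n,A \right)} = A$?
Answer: $8$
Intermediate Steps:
$c{\left(U \right)} = -4$ ($c{\left(U \right)} = -5 + 1 = -4$)
$d{\left(w,L \right)} = 0$
$u = -2$ ($u = 2 \left(-1\right) = -2$)
$c{\left(-5 \right)} \left(d{\left(-6,0 + 4 \right)} + u\right) = - 4 \left(0 - 2\right) = \left(-4\right) \left(-2\right) = 8$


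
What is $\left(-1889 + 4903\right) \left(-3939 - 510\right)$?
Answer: $-13409286$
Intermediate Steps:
$\left(-1889 + 4903\right) \left(-3939 - 510\right) = 3014 \left(-3939 - 510\right) = 3014 \left(-4449\right) = -13409286$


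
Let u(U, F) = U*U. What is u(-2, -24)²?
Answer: 16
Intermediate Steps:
u(U, F) = U²
u(-2, -24)² = ((-2)²)² = 4² = 16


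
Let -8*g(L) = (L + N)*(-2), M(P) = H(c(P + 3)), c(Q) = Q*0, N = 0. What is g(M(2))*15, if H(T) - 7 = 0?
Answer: 105/4 ≈ 26.250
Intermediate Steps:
c(Q) = 0
H(T) = 7 (H(T) = 7 + 0 = 7)
M(P) = 7
g(L) = L/4 (g(L) = -(L + 0)*(-2)/8 = -L*(-2)/8 = -(-1)*L/4 = L/4)
g(M(2))*15 = ((1/4)*7)*15 = (7/4)*15 = 105/4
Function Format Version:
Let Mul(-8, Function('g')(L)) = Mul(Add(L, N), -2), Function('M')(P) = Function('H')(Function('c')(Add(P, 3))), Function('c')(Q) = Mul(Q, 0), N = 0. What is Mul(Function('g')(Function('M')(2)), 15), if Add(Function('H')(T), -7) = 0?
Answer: Rational(105, 4) ≈ 26.250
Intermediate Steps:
Function('c')(Q) = 0
Function('H')(T) = 7 (Function('H')(T) = Add(7, 0) = 7)
Function('M')(P) = 7
Function('g')(L) = Mul(Rational(1, 4), L) (Function('g')(L) = Mul(Rational(-1, 8), Mul(Add(L, 0), -2)) = Mul(Rational(-1, 8), Mul(L, -2)) = Mul(Rational(-1, 8), Mul(-2, L)) = Mul(Rational(1, 4), L))
Mul(Function('g')(Function('M')(2)), 15) = Mul(Mul(Rational(1, 4), 7), 15) = Mul(Rational(7, 4), 15) = Rational(105, 4)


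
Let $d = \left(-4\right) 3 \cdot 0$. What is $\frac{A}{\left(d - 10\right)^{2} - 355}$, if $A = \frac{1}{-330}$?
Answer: $\frac{1}{84150} \approx 1.1884 \cdot 10^{-5}$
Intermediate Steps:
$d = 0$ ($d = \left(-12\right) 0 = 0$)
$A = - \frac{1}{330} \approx -0.0030303$
$\frac{A}{\left(d - 10\right)^{2} - 355} = - \frac{1}{330 \left(\left(0 - 10\right)^{2} - 355\right)} = - \frac{1}{330 \left(\left(-10\right)^{2} - 355\right)} = - \frac{1}{330 \left(100 - 355\right)} = - \frac{1}{330 \left(-255\right)} = \left(- \frac{1}{330}\right) \left(- \frac{1}{255}\right) = \frac{1}{84150}$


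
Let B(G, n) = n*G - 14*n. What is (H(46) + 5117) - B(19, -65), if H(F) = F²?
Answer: 7558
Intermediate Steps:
B(G, n) = -14*n + G*n (B(G, n) = G*n - 14*n = -14*n + G*n)
(H(46) + 5117) - B(19, -65) = (46² + 5117) - (-65)*(-14 + 19) = (2116 + 5117) - (-65)*5 = 7233 - 1*(-325) = 7233 + 325 = 7558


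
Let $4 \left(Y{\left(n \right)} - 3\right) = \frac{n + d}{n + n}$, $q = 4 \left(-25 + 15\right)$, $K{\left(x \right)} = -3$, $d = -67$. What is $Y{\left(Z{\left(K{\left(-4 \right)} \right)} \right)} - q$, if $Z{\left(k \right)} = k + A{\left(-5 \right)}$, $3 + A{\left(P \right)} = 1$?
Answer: $\frac{224}{5} \approx 44.8$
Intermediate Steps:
$A{\left(P \right)} = -2$ ($A{\left(P \right)} = -3 + 1 = -2$)
$Z{\left(k \right)} = -2 + k$ ($Z{\left(k \right)} = k - 2 = -2 + k$)
$q = -40$ ($q = 4 \left(-10\right) = -40$)
$Y{\left(n \right)} = 3 + \frac{-67 + n}{8 n}$ ($Y{\left(n \right)} = 3 + \frac{\left(n - 67\right) \frac{1}{n + n}}{4} = 3 + \frac{\left(-67 + n\right) \frac{1}{2 n}}{4} = 3 + \frac{\frac{1}{2} \frac{1}{n} \left(-67 + n\right)}{4} = 3 + \frac{-67 + n}{8 n}$)
$Y{\left(Z{\left(K{\left(-4 \right)} \right)} \right)} - q = \frac{-67 + 25 \left(-2 - 3\right)}{8 \left(-2 - 3\right)} - -40 = \frac{-67 + 25 \left(-5\right)}{8 \left(-5\right)} + 40 = \frac{1}{8} \left(- \frac{1}{5}\right) \left(-67 - 125\right) + 40 = \frac{1}{8} \left(- \frac{1}{5}\right) \left(-192\right) + 40 = \frac{24}{5} + 40 = \frac{224}{5}$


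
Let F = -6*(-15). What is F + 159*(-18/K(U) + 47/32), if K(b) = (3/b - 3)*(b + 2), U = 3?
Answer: 97557/160 ≈ 609.73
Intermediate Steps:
K(b) = (-3 + 3/b)*(2 + b)
F = 90
F + 159*(-18/K(U) + 47/32) = 90 + 159*(-18/(-3 - 3*3 + 6/3) + 47/32) = 90 + 159*(-18/(-3 - 9 + 6*(1/3)) + 47*(1/32)) = 90 + 159*(-18/(-3 - 9 + 2) + 47/32) = 90 + 159*(-18/(-10) + 47/32) = 90 + 159*(-18*(-1/10) + 47/32) = 90 + 159*(9/5 + 47/32) = 90 + 159*(523/160) = 90 + 83157/160 = 97557/160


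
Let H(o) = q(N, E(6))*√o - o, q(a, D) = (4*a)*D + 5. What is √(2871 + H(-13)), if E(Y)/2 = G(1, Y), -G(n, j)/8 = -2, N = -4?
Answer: √(2884 - 507*I*√13) ≈ 56.118 - 16.287*I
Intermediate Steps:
G(n, j) = 16 (G(n, j) = -8*(-2) = 16)
E(Y) = 32 (E(Y) = 2*16 = 32)
q(a, D) = 5 + 4*D*a (q(a, D) = 4*D*a + 5 = 5 + 4*D*a)
H(o) = -o - 507*√o (H(o) = (5 + 4*32*(-4))*√o - o = (5 - 512)*√o - o = -507*√o - o = -o - 507*√o)
√(2871 + H(-13)) = √(2871 + (-1*(-13) - 507*I*√13)) = √(2871 + (13 - 507*I*√13)) = √(2884 - 507*I*√13)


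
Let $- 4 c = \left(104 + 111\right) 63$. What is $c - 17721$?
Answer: $- \frac{84429}{4} \approx -21107.0$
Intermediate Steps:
$c = - \frac{13545}{4}$ ($c = - \frac{\left(104 + 111\right) 63}{4} = - \frac{215 \cdot 63}{4} = \left(- \frac{1}{4}\right) 13545 = - \frac{13545}{4} \approx -3386.3$)
$c - 17721 = - \frac{13545}{4} - 17721 = - \frac{84429}{4}$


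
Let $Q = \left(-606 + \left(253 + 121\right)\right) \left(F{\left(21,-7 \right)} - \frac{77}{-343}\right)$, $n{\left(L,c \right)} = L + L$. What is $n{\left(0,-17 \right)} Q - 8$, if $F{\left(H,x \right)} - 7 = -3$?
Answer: $-8$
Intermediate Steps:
$F{\left(H,x \right)} = 4$ ($F{\left(H,x \right)} = 7 - 3 = 4$)
$n{\left(L,c \right)} = 2 L$
$Q = - \frac{48024}{49}$ ($Q = \left(-606 + \left(253 + 121\right)\right) \left(4 - \frac{77}{-343}\right) = \left(-606 + 374\right) \left(4 - - \frac{11}{49}\right) = - 232 \left(4 + \frac{11}{49}\right) = \left(-232\right) \frac{207}{49} = - \frac{48024}{49} \approx -980.08$)
$n{\left(0,-17 \right)} Q - 8 = 2 \cdot 0 \left(- \frac{48024}{49}\right) - 8 = 0 \left(- \frac{48024}{49}\right) - 8 = 0 - 8 = -8$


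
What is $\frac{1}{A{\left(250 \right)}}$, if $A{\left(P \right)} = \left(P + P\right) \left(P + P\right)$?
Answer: $\frac{1}{250000} \approx 4.0 \cdot 10^{-6}$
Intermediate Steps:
$A{\left(P \right)} = 4 P^{2}$ ($A{\left(P \right)} = 2 P 2 P = 4 P^{2}$)
$\frac{1}{A{\left(250 \right)}} = \frac{1}{4 \cdot 250^{2}} = \frac{1}{4 \cdot 62500} = \frac{1}{250000}$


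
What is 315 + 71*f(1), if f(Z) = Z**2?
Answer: 386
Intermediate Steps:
315 + 71*f(1) = 315 + 71*1**2 = 315 + 71*1 = 315 + 71 = 386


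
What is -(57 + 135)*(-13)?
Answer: 2496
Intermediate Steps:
-(57 + 135)*(-13) = -192*(-13) = -1*(-2496) = 2496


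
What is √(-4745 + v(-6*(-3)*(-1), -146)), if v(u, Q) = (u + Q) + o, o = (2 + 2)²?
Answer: I*√4893 ≈ 69.95*I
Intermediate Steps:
o = 16 (o = 4² = 16)
v(u, Q) = 16 + Q + u (v(u, Q) = (u + Q) + 16 = (Q + u) + 16 = 16 + Q + u)
√(-4745 + v(-6*(-3)*(-1), -146)) = √(-4745 + (16 - 146 - 6*(-3)*(-1))) = √(-4745 + (16 - 146 + 18*(-1))) = √(-4745 + (16 - 146 - 18)) = √(-4745 - 148) = √(-4893) = I*√4893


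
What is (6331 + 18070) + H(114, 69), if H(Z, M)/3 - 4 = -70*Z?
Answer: 473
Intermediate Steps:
H(Z, M) = 12 - 210*Z (H(Z, M) = 12 + 3*(-70*Z) = 12 - 210*Z)
(6331 + 18070) + H(114, 69) = (6331 + 18070) + (12 - 210*114) = 24401 + (12 - 23940) = 24401 - 23928 = 473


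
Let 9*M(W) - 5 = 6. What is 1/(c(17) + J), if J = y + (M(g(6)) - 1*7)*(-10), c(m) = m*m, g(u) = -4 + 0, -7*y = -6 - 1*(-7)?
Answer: 63/21838 ≈ 0.0028849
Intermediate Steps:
y = -⅐ (y = -(-6 - 1*(-7))/7 = -(-6 + 7)/7 = -⅐*1 = -⅐ ≈ -0.14286)
g(u) = -4
M(W) = 11/9 (M(W) = 5/9 + (⅑)*6 = 5/9 + ⅔ = 11/9)
c(m) = m²
J = 3631/63 (J = -⅐ + (11/9 - 1*7)*(-10) = -⅐ + (11/9 - 7)*(-10) = -⅐ - 52/9*(-10) = -⅐ + 520/9 = 3631/63 ≈ 57.635)
1/(c(17) + J) = 1/(17² + 3631/63) = 1/(289 + 3631/63) = 1/(21838/63) = 63/21838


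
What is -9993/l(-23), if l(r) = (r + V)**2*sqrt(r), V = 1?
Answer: 9993*I*sqrt(23)/11132 ≈ 4.3051*I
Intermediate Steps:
l(r) = sqrt(r)*(1 + r)**2 (l(r) = (r + 1)**2*sqrt(r) = (1 + r)**2*sqrt(r) = sqrt(r)*(1 + r)**2)
-9993/l(-23) = -9993*(-I*sqrt(23)/(23*(1 - 23)**2)) = -9993*(-I*sqrt(23)/11132) = -(-9993)*I*sqrt(23)/11132 = 9993*I*sqrt(23)/11132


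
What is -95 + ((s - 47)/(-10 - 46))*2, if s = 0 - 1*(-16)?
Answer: -2629/28 ≈ -93.893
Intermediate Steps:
s = 16 (s = 0 + 16 = 16)
-95 + ((s - 47)/(-10 - 46))*2 = -95 + ((16 - 47)/(-10 - 46))*2 = -95 - 31/(-56)*2 = -95 - 31*(-1/56)*2 = -95 + (31/56)*2 = -95 + 31/28 = -2629/28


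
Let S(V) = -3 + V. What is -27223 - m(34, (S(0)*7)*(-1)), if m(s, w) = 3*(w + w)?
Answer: -27349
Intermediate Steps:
m(s, w) = 6*w (m(s, w) = 3*(2*w) = 6*w)
-27223 - m(34, (S(0)*7)*(-1)) = -27223 - 6*((-3 + 0)*7)*(-1) = -27223 - 6*-3*7*(-1) = -27223 - 6*(-21*(-1)) = -27223 - 6*21 = -27223 - 1*126 = -27223 - 126 = -27349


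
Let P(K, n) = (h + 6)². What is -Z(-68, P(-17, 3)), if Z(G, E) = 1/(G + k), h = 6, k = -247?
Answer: 1/315 ≈ 0.0031746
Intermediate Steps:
P(K, n) = 144 (P(K, n) = (6 + 6)² = 12² = 144)
Z(G, E) = 1/(-247 + G) (Z(G, E) = 1/(G - 247) = 1/(-247 + G))
-Z(-68, P(-17, 3)) = -1/(-247 - 68) = -1/(-315) = -1*(-1/315) = 1/315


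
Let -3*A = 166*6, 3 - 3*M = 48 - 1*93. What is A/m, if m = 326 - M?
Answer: -166/155 ≈ -1.0710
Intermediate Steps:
M = 16 (M = 1 - (48 - 1*93)/3 = 1 - (48 - 93)/3 = 1 - 1/3*(-45) = 1 + 15 = 16)
A = -332 (A = -166*6/3 = -1/3*996 = -332)
m = 310 (m = 326 - 1*16 = 326 - 16 = 310)
A/m = -332/310 = -332*1/310 = -166/155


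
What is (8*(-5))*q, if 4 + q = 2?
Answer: 80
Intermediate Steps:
q = -2 (q = -4 + 2 = -2)
(8*(-5))*q = (8*(-5))*(-2) = -40*(-2) = 80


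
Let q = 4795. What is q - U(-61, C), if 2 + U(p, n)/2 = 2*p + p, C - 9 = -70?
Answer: 5165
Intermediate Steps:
C = -61 (C = 9 - 70 = -61)
U(p, n) = -4 + 6*p (U(p, n) = -4 + 2*(2*p + p) = -4 + 2*(3*p) = -4 + 6*p)
q - U(-61, C) = 4795 - (-4 + 6*(-61)) = 4795 - (-4 - 366) = 4795 - 1*(-370) = 4795 + 370 = 5165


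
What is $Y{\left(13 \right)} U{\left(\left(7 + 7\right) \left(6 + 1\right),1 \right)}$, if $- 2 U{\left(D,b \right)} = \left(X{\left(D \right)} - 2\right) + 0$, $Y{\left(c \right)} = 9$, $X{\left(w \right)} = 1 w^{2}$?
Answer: $-43209$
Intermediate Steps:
$X{\left(w \right)} = w^{2}$
$U{\left(D,b \right)} = 1 - \frac{D^{2}}{2}$ ($U{\left(D,b \right)} = - \frac{\left(D^{2} - 2\right) + 0}{2} = - \frac{\left(-2 + D^{2}\right) + 0}{2} = - \frac{-2 + D^{2}}{2} = 1 - \frac{D^{2}}{2}$)
$Y{\left(13 \right)} U{\left(\left(7 + 7\right) \left(6 + 1\right),1 \right)} = 9 \left(1 - \frac{\left(\left(7 + 7\right) \left(6 + 1\right)\right)^{2}}{2}\right) = 9 \left(1 - \frac{\left(14 \cdot 7\right)^{2}}{2}\right) = 9 \left(1 - \frac{98^{2}}{2}\right) = 9 \left(1 - 4802\right) = 9 \left(-4801\right) = -43209$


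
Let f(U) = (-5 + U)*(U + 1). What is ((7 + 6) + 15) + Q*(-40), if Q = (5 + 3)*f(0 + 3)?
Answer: 2588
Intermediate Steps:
f(U) = (1 + U)*(-5 + U) (f(U) = (-5 + U)*(1 + U) = (1 + U)*(-5 + U))
Q = -64 (Q = (5 + 3)*(-5 + (0 + 3)**2 - 4*(0 + 3)) = 8*(-5 + 3**2 - 4*3) = 8*(-5 + 9 - 12) = 8*(-8) = -64)
((7 + 6) + 15) + Q*(-40) = ((7 + 6) + 15) - 64*(-40) = (13 + 15) + 2560 = 28 + 2560 = 2588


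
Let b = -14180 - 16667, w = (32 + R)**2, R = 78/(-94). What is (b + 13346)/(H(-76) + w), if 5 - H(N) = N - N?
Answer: -38659709/2157270 ≈ -17.921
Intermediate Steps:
H(N) = 5 (H(N) = 5 - (N - N) = 5 - 1*0 = 5 + 0 = 5)
R = -39/47 (R = 78*(-1/94) = -39/47 ≈ -0.82979)
w = 2146225/2209 (w = (32 - 39/47)**2 = (1465/47)**2 = 2146225/2209 ≈ 971.58)
b = -30847
(b + 13346)/(H(-76) + w) = (-30847 + 13346)/(5 + 2146225/2209) = -17501/2157270/2209 = -17501*2209/2157270 = -38659709/2157270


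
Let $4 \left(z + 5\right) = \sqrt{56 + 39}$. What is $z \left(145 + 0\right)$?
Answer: $-725 + \frac{145 \sqrt{95}}{4} \approx -371.68$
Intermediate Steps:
$z = -5 + \frac{\sqrt{95}}{4}$ ($z = -5 + \frac{\sqrt{56 + 39}}{4} = -5 + \frac{\sqrt{95}}{4} \approx -2.5633$)
$z \left(145 + 0\right) = \left(-5 + \frac{\sqrt{95}}{4}\right) \left(145 + 0\right) = \left(-5 + \frac{\sqrt{95}}{4}\right) 145 = -725 + \frac{145 \sqrt{95}}{4}$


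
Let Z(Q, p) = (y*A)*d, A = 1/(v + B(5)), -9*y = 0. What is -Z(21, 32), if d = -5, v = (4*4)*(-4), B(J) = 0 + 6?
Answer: 0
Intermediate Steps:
y = 0 (y = -1/9*0 = 0)
B(J) = 6
v = -64 (v = 16*(-4) = -64)
A = -1/58 (A = 1/(-64 + 6) = 1/(-58) = -1/58 ≈ -0.017241)
Z(Q, p) = 0 (Z(Q, p) = (0*(-1/58))*(-5) = 0*(-5) = 0)
-Z(21, 32) = -1*0 = 0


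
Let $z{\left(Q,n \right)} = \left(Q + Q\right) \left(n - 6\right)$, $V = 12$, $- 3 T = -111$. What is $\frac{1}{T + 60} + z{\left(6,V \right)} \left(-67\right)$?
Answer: $- \frac{467927}{97} \approx -4824.0$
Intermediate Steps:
$T = 37$ ($T = \left(- \frac{1}{3}\right) \left(-111\right) = 37$)
$z{\left(Q,n \right)} = 2 Q \left(-6 + n\right)$
$\frac{1}{T + 60} + z{\left(6,V \right)} \left(-67\right) = \frac{1}{37 + 60} + 2 \cdot 6 \left(-6 + 12\right) \left(-67\right) = \frac{1}{97} + 2 \cdot 6 \cdot 6 \left(-67\right) = \frac{1}{97} + 72 \left(-67\right) = \frac{1}{97} - 4824 = - \frac{467927}{97}$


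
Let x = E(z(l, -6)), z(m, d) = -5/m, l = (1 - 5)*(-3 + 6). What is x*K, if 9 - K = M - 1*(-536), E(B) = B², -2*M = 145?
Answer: -2525/32 ≈ -78.906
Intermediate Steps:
M = -145/2 (M = -½*145 = -145/2 ≈ -72.500)
l = -12 (l = -4*3 = -12)
x = 25/144 (x = (-5/(-12))² = (-5*(-1/12))² = (5/12)² = 25/144 ≈ 0.17361)
K = -909/2 (K = 9 - (-145/2 - 1*(-536)) = 9 - (-145/2 + 536) = 9 - 1*927/2 = 9 - 927/2 = -909/2 ≈ -454.50)
x*K = (25/144)*(-909/2) = -2525/32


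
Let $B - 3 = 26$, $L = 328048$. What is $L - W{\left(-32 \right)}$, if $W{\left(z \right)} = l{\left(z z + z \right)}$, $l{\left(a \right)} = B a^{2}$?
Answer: $-28209808$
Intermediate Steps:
$B = 29$ ($B = 3 + 26 = 29$)
$l{\left(a \right)} = 29 a^{2}$
$W{\left(z \right)} = 29 \left(z + z^{2}\right)^{2}$ ($W{\left(z \right)} = 29 \left(z z + z\right)^{2} = 29 \left(z^{2} + z\right)^{2} = 29 \left(z + z^{2}\right)^{2}$)
$L - W{\left(-32 \right)} = 328048 - 29 \left(-32\right)^{2} \left(1 - 32\right)^{2} = 328048 - 29 \cdot 1024 \left(-31\right)^{2} = 328048 - 29 \cdot 1024 \cdot 961 = 328048 - 28537856 = -28209808$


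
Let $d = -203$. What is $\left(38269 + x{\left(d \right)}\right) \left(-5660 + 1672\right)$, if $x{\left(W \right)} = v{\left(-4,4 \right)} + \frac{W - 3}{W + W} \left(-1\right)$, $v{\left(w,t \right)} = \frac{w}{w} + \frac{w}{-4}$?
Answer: $- \frac{30982413080}{203} \approx -1.5262 \cdot 10^{8}$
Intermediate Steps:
$v{\left(w,t \right)} = 1 - \frac{w}{4}$ ($v{\left(w,t \right)} = 1 + w \left(- \frac{1}{4}\right) = 1 - \frac{w}{4}$)
$x{\left(W \right)} = 2 - \frac{-3 + W}{2 W}$ ($x{\left(W \right)} = \left(1 - -1\right) + \frac{W - 3}{W + W} \left(-1\right) = \left(1 + 1\right) + \frac{-3 + W}{2 W} \left(-1\right) = 2 + \left(-3 + W\right) \frac{1}{2 W} \left(-1\right) = 2 + \frac{-3 + W}{2 W} \left(-1\right) = 2 - \frac{-3 + W}{2 W}$)
$\left(38269 + x{\left(d \right)}\right) \left(-5660 + 1672\right) = \left(38269 + \frac{3 \left(1 - 203\right)}{2 \left(-203\right)}\right) \left(-5660 + 1672\right) = \left(38269 + \frac{3}{2} \left(- \frac{1}{203}\right) \left(-202\right)\right) \left(-3988\right) = \left(38269 + \frac{303}{203}\right) \left(-3988\right) = \frac{7768910}{203} \left(-3988\right) = - \frac{30982413080}{203}$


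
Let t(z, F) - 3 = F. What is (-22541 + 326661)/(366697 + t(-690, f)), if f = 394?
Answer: 152060/183547 ≈ 0.82845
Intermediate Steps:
t(z, F) = 3 + F
(-22541 + 326661)/(366697 + t(-690, f)) = (-22541 + 326661)/(366697 + (3 + 394)) = 304120/(366697 + 397) = 304120/367094 = 304120*(1/367094) = 152060/183547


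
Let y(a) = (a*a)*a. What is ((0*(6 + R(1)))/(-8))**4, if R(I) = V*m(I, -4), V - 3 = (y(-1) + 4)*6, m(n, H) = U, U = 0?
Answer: 0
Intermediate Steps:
y(a) = a**3 (y(a) = a**2*a = a**3)
m(n, H) = 0
V = 21 (V = 3 + ((-1)**3 + 4)*6 = 3 + (-1 + 4)*6 = 3 + 3*6 = 3 + 18 = 21)
R(I) = 0 (R(I) = 21*0 = 0)
((0*(6 + R(1)))/(-8))**4 = ((0*(6 + 0))/(-8))**4 = ((0*6)*(-1/8))**4 = (0*(-1/8))**4 = 0**4 = 0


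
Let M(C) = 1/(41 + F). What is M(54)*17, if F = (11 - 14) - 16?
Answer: 17/22 ≈ 0.77273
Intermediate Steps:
F = -19 (F = -3 - 16 = -19)
M(C) = 1/22 (M(C) = 1/(41 - 19) = 1/22)
M(54)*17 = (1/22)*17 = 17/22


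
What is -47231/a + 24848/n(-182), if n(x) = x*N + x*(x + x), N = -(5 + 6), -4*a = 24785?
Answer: 1350992068/169157625 ≈ 7.9866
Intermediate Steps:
a = -24785/4 (a = -¼*24785 = -24785/4 ≈ -6196.3)
N = -11 (N = -1*11 = -11)
n(x) = -11*x + 2*x² (n(x) = x*(-11) + x*(x + x) = -11*x + x*(2*x) = -11*x + 2*x²)
-47231/a + 24848/n(-182) = -47231/(-24785/4) + 24848/((-182*(-11 + 2*(-182)))) = -47231*(-4/24785) + 24848/((-182*(-11 - 364))) = 188924/24785 + 24848/((-182*(-375))) = 188924/24785 + 24848/68250 = 188924/24785 + 24848*(1/68250) = 188924/24785 + 12424/34125 = 1350992068/169157625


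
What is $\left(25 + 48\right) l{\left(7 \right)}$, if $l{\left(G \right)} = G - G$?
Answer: $0$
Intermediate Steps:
$l{\left(G \right)} = 0$
$\left(25 + 48\right) l{\left(7 \right)} = \left(25 + 48\right) 0 = 73 \cdot 0 = 0$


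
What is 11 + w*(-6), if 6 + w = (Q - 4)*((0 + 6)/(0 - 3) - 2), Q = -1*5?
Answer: -169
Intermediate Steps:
Q = -5
w = 30 (w = -6 + (-5 - 4)*((0 + 6)/(0 - 3) - 2) = -6 - 9*(6/(-3) - 2) = -6 - 9*(6*(-⅓) - 2) = -6 - 9*(-2 - 2) = -6 - 9*(-4) = -6 + 36 = 30)
11 + w*(-6) = 11 + 30*(-6) = 11 - 180 = -169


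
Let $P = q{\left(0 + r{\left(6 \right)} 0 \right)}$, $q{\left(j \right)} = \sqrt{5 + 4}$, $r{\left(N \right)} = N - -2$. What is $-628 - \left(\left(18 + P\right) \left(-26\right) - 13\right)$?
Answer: $-69$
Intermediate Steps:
$r{\left(N \right)} = 2 + N$ ($r{\left(N \right)} = N + 2 = 2 + N$)
$q{\left(j \right)} = 3$ ($q{\left(j \right)} = \sqrt{9} = 3$)
$P = 3$
$-628 - \left(\left(18 + P\right) \left(-26\right) - 13\right) = -628 - \left(\left(18 + 3\right) \left(-26\right) - 13\right) = -628 - \left(21 \left(-26\right) - 13\right) = -628 - \left(-546 - 13\right) = -628 - -559 = -628 + 559 = -69$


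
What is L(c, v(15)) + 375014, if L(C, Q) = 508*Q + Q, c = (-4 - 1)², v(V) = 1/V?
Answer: 5625719/15 ≈ 3.7505e+5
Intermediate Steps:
c = 25 (c = (-5)² = 25)
L(C, Q) = 509*Q
L(c, v(15)) + 375014 = 509/15 + 375014 = 5625719/15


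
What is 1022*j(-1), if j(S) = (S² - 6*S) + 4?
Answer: 11242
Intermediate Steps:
j(S) = 4 + S² - 6*S
1022*j(-1) = 1022*(4 + (-1)² - 6*(-1)) = 1022*(4 + 1 + 6) = 1022*11 = 11242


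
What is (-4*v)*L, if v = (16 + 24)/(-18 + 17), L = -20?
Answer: -3200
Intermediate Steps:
v = -40 (v = 40/(-1) = 40*(-1) = -40)
(-4*v)*L = -4*(-40)*(-20) = 160*(-20) = -3200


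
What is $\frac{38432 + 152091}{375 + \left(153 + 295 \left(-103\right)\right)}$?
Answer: $- \frac{190523}{29857} \approx -6.3812$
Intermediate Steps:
$\frac{38432 + 152091}{375 + \left(153 + 295 \left(-103\right)\right)} = \frac{190523}{375 + \left(153 - 30385\right)} = \frac{190523}{375 - 30232} = \frac{190523}{-29857} = 190523 \left(- \frac{1}{29857}\right) = - \frac{190523}{29857}$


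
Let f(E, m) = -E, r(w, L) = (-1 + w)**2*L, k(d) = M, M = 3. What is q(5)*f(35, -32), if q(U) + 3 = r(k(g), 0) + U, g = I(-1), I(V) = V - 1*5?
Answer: -70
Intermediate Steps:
I(V) = -5 + V (I(V) = V - 5 = -5 + V)
g = -6 (g = -5 - 1 = -6)
k(d) = 3
r(w, L) = L*(-1 + w)**2
q(U) = -3 + U (q(U) = -3 + (0*(-1 + 3)**2 + U) = -3 + (0*2**2 + U) = -3 + (0*4 + U) = -3 + (0 + U) = -3 + U)
q(5)*f(35, -32) = (-3 + 5)*(-1*35) = 2*(-35) = -70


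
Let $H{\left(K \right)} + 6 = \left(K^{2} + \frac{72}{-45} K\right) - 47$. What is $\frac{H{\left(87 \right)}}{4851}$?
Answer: $\frac{36884}{24255} \approx 1.5207$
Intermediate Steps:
$H{\left(K \right)} = -53 + K^{2} - \frac{8 K}{5}$ ($H{\left(K \right)} = -6 - \left(47 - K^{2} - \frac{72}{-45} K\right) = -6 - \left(47 - K^{2} - 72 \left(- \frac{1}{45}\right) K\right) = -6 - \left(47 - K^{2} + \frac{8 K}{5}\right) = -53 + K^{2} - \frac{8 K}{5}$)
$\frac{H{\left(87 \right)}}{4851} = \frac{-53 + 87^{2} - \frac{696}{5}}{4851} = \left(-53 + 7569 - \frac{696}{5}\right) \frac{1}{4851} = \frac{36884}{5} \cdot \frac{1}{4851} = \frac{36884}{24255}$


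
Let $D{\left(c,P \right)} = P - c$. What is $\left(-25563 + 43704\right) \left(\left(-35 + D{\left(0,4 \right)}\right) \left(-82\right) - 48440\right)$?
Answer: $-832635618$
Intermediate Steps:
$\left(-25563 + 43704\right) \left(\left(-35 + D{\left(0,4 \right)}\right) \left(-82\right) - 48440\right) = \left(-25563 + 43704\right) \left(\left(-35 + \left(4 - 0\right)\right) \left(-82\right) - 48440\right) = 18141 \left(\left(-35 + \left(4 + 0\right)\right) \left(-82\right) - 48440\right) = 18141 \left(\left(-35 + 4\right) \left(-82\right) - 48440\right) = 18141 \left(\left(-31\right) \left(-82\right) - 48440\right) = 18141 \left(2542 - 48440\right) = 18141 \left(-45898\right) = -832635618$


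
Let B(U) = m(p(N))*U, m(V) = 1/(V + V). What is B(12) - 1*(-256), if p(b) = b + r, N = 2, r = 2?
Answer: 515/2 ≈ 257.50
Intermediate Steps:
p(b) = 2 + b (p(b) = b + 2 = 2 + b)
m(V) = 1/(2*V)
B(U) = U/8 (B(U) = (1/(2*(2 + 2)))*U = ((½)/4)*U = ((½)*(¼))*U = U/8)
B(12) - 1*(-256) = (⅛)*12 - 1*(-256) = 3/2 + 256 = 515/2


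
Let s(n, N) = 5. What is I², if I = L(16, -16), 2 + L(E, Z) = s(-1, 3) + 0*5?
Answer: 9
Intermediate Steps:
L(E, Z) = 3 (L(E, Z) = -2 + (5 + 0*5) = -2 + (5 + 0) = -2 + 5 = 3)
I = 3
I² = 3² = 9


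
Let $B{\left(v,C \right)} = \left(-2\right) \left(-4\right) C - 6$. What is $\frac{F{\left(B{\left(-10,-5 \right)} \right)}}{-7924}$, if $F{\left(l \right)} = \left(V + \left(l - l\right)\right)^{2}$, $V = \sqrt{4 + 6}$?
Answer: $- \frac{5}{3962} \approx -0.001262$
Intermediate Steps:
$B{\left(v,C \right)} = -6 + 8 C$ ($B{\left(v,C \right)} = 8 C - 6 = -6 + 8 C$)
$V = \sqrt{10} \approx 3.1623$
$F{\left(l \right)} = 10$ ($F{\left(l \right)} = \left(\sqrt{10} + \left(l - l\right)\right)^{2} = \left(\sqrt{10} + 0\right)^{2} = \left(\sqrt{10}\right)^{2} = 10$)
$\frac{F{\left(B{\left(-10,-5 \right)} \right)}}{-7924} = \frac{10}{-7924} = 10 \left(- \frac{1}{7924}\right) = - \frac{5}{3962}$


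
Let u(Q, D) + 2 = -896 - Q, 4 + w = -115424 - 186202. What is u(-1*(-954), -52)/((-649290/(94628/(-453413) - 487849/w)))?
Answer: 29733001134537/7399902030802925 ≈ 0.0040180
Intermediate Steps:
w = -301630 (w = -4 + (-115424 - 186202) = -4 - 301626 = -301630)
u(Q, D) = -898 - Q (u(Q, D) = -2 + (-896 - Q) = -898 - Q)
u(-1*(-954), -52)/((-649290/(94628/(-453413) - 487849/w))) = (-898 - (-1)*(-954))/((-649290/(94628/(-453413) - 487849/(-301630)))) = (-898 - 1*954)/((-649290/(94628*(-1/453413) - 487849*(-1/301630)))) = (-898 - 954)/((-649290/(-94628/453413 + 487849/301630))) = -1852/((-649290/192654434997/136762963190)) = -1852/((-649290*136762963190/192654434997)) = -1852/(-29599608123211700/64218144999) = -1852*(-64218144999/29599608123211700) = 29733001134537/7399902030802925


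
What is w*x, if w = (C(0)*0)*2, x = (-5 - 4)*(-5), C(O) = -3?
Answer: 0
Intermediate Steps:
x = 45 (x = -9*(-5) = 45)
w = 0 (w = -3*0*2 = 0*2 = 0)
w*x = 0*45 = 0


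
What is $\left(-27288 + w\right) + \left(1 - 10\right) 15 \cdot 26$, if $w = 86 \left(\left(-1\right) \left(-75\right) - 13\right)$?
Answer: $-25466$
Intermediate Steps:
$w = 5332$ ($w = 86 \left(75 - 13\right) = 86 \cdot 62 = 5332$)
$\left(-27288 + w\right) + \left(1 - 10\right) 15 \cdot 26 = \left(-27288 + 5332\right) + \left(1 - 10\right) 15 \cdot 26 = -21956 + \left(-9\right) 15 \cdot 26 = -21956 - 3510 = -25466$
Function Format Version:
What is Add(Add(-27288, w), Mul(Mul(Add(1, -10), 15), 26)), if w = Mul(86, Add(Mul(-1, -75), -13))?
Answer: -25466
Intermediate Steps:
w = 5332 (w = Mul(86, Add(75, -13)) = Mul(86, 62) = 5332)
Add(Add(-27288, w), Mul(Mul(Add(1, -10), 15), 26)) = Add(Add(-27288, 5332), Mul(Mul(Add(1, -10), 15), 26)) = Add(-21956, Mul(Mul(-9, 15), 26)) = Add(-21956, Mul(-135, 26)) = Add(-21956, -3510) = -25466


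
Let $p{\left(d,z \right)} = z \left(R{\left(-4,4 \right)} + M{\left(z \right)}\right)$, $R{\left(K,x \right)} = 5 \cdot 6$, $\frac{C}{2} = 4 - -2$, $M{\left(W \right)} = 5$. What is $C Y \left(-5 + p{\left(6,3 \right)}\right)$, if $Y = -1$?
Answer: $-1200$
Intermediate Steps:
$C = 12$ ($C = 2 \left(4 - -2\right) = 2 \left(4 + 2\right) = 2 \cdot 6 = 12$)
$R{\left(K,x \right)} = 30$
$p{\left(d,z \right)} = 35 z$ ($p{\left(d,z \right)} = z \left(30 + 5\right) = z 35 = 35 z$)
$C Y \left(-5 + p{\left(6,3 \right)}\right) = 12 \left(-1\right) \left(-5 + 35 \cdot 3\right) = - 12 \left(-5 + 105\right) = \left(-12\right) 100 = -1200$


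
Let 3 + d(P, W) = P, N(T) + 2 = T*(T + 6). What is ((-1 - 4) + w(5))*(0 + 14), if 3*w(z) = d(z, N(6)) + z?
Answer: -112/3 ≈ -37.333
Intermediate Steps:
N(T) = -2 + T*(6 + T) (N(T) = -2 + T*(T + 6) = -2 + T*(6 + T))
d(P, W) = -3 + P
w(z) = -1 + 2*z/3 (w(z) = ((-3 + z) + z)/3 = (-3 + 2*z)/3 = -1 + 2*z/3)
((-1 - 4) + w(5))*(0 + 14) = ((-1 - 4) + (-1 + (⅔)*5))*(0 + 14) = (-5 + (-1 + 10/3))*14 = (-5 + 7/3)*14 = -8/3*14 = -112/3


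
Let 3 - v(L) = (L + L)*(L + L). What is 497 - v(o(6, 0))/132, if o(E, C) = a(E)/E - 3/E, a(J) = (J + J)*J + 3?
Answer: 22059/44 ≈ 501.34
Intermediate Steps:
a(J) = 3 + 2*J² (a(J) = (2*J)*J + 3 = 2*J² + 3 = 3 + 2*J²)
o(E, C) = -3/E + (3 + 2*E²)/E (o(E, C) = (3 + 2*E²)/E - 3/E = -3/E + (3 + 2*E²)/E)
v(L) = 3 - 4*L² (v(L) = 3 - (L + L)*(L + L) = 3 - 2*L*2*L = 3 - 4*L²)
497 - v(o(6, 0))/132 = 497 - (3 - 4*(2*6)²)/132 = 497 - (3 - 4*12²)/132 = 497 - (3 - 4*144)/132 = 497 - (3 - 576)/132 = 497 - (-573)/132 = 497 - 1*(-191/44) = 497 + 191/44 = 22059/44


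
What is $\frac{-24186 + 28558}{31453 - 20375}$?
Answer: $\frac{2186}{5539} \approx 0.39466$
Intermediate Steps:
$\frac{-24186 + 28558}{31453 - 20375} = \frac{4372}{31453 + \left(-21049 + 674\right)} = \frac{4372}{31453 - 20375} = \frac{4372}{11078} = 4372 \cdot \frac{1}{11078} = \frac{2186}{5539}$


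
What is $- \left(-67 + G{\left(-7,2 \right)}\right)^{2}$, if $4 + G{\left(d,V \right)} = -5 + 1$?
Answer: $-5625$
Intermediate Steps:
$G{\left(d,V \right)} = -8$ ($G{\left(d,V \right)} = -4 + \left(-5 + 1\right) = -4 - 4 = -8$)
$- \left(-67 + G{\left(-7,2 \right)}\right)^{2} = - \left(-67 - 8\right)^{2} = - \left(-75\right)^{2} = \left(-1\right) 5625 = -5625$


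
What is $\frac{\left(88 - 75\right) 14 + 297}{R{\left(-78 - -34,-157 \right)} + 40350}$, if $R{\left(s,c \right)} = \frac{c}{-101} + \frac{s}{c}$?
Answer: $\frac{7595503}{639859043} \approx 0.011871$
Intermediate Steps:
$R{\left(s,c \right)} = - \frac{c}{101} + \frac{s}{c}$ ($R{\left(s,c \right)} = c \left(- \frac{1}{101}\right) + \frac{s}{c} = - \frac{c}{101} + \frac{s}{c}$)
$\frac{\left(88 - 75\right) 14 + 297}{R{\left(-78 - -34,-157 \right)} + 40350} = \frac{\left(88 - 75\right) 14 + 297}{\left(\left(- \frac{1}{101}\right) \left(-157\right) + \frac{-78 - -34}{-157}\right) + 40350} = \frac{13 \cdot 14 + 297}{\left(\frac{157}{101} + \left(-78 + 34\right) \left(- \frac{1}{157}\right)\right) + 40350} = \frac{182 + 297}{\left(\frac{157}{101} - - \frac{44}{157}\right) + 40350} = \frac{479}{\left(\frac{157}{101} + \frac{44}{157}\right) + 40350} = \frac{479}{\frac{29093}{15857} + 40350} = \frac{479}{\frac{639859043}{15857}} = 479 \cdot \frac{15857}{639859043} = \frac{7595503}{639859043}$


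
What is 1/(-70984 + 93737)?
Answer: 1/22753 ≈ 4.3950e-5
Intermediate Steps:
1/(-70984 + 93737) = 1/22753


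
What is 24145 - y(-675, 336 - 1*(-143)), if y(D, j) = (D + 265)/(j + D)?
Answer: 2366005/98 ≈ 24143.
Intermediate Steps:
y(D, j) = (265 + D)/(D + j)
24145 - y(-675, 336 - 1*(-143)) = 24145 - (265 - 675)/(-675 + (336 - 1*(-143))) = 24145 - (-410)/(-675 + (336 + 143)) = 24145 - (-410)/(-675 + 479) = 24145 - (-410)/(-196) = 24145 - (-1)*(-410)/196 = 24145 - 1*205/98 = 24145 - 205/98 = 2366005/98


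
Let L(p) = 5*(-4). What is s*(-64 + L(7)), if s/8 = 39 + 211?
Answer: -168000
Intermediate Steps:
s = 2000 (s = 8*(39 + 211) = 8*250 = 2000)
L(p) = -20
s*(-64 + L(7)) = 2000*(-64 - 20) = 2000*(-84) = -168000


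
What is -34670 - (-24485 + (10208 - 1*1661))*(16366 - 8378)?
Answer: 127278074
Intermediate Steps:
-34670 - (-24485 + (10208 - 1*1661))*(16366 - 8378) = -34670 - (-24485 + (10208 - 1661))*7988 = -34670 - (-24485 + 8547)*7988 = -34670 - (-15938)*7988 = -34670 - 1*(-127312744) = -34670 + 127312744 = 127278074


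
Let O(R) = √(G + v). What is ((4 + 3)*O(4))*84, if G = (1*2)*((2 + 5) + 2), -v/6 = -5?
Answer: 2352*√3 ≈ 4073.8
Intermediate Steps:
v = 30 (v = -6*(-5) = 30)
G = 18 (G = 2*(7 + 2) = 2*9 = 18)
O(R) = 4*√3 (O(R) = √(18 + 30) = √48 = 4*√3)
((4 + 3)*O(4))*84 = ((4 + 3)*(4*√3))*84 = (7*(4*√3))*84 = (28*√3)*84 = 2352*√3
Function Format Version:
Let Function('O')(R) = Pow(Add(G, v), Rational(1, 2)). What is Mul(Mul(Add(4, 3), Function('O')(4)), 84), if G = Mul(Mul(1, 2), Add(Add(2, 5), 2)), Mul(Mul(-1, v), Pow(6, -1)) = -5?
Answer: Mul(2352, Pow(3, Rational(1, 2))) ≈ 4073.8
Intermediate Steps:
v = 30 (v = Mul(-6, -5) = 30)
G = 18 (G = Mul(2, Add(7, 2)) = Mul(2, 9) = 18)
Function('O')(R) = Mul(4, Pow(3, Rational(1, 2))) (Function('O')(R) = Pow(Add(18, 30), Rational(1, 2)) = Pow(48, Rational(1, 2)) = Mul(4, Pow(3, Rational(1, 2))))
Mul(Mul(Add(4, 3), Function('O')(4)), 84) = Mul(Mul(Add(4, 3), Mul(4, Pow(3, Rational(1, 2)))), 84) = Mul(Mul(7, Mul(4, Pow(3, Rational(1, 2)))), 84) = Mul(Mul(28, Pow(3, Rational(1, 2))), 84) = Mul(2352, Pow(3, Rational(1, 2)))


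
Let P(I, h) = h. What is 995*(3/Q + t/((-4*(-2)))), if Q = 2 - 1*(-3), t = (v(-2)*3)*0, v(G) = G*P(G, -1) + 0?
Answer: 597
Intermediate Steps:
v(G) = -G (v(G) = G*(-1) + 0 = -G + 0 = -G)
t = 0 (t = (-1*(-2)*3)*0 = (2*3)*0 = 6*0 = 0)
Q = 5 (Q = 2 + 3 = 5)
995*(3/Q + t/((-4*(-2)))) = 995*(3/5 + 0/((-4*(-2)))) = 995*(3*(⅕) + 0/8) = 995*(⅗ + 0*(⅛)) = 995*(⅗ + 0) = 995*(⅗) = 597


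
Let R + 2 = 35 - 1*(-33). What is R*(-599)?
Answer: -39534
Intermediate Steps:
R = 66 (R = -2 + (35 - 1*(-33)) = -2 + (35 + 33) = -2 + 68 = 66)
R*(-599) = 66*(-599) = -39534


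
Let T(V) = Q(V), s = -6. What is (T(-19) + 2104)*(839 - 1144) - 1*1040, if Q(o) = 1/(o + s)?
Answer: -3213739/5 ≈ -6.4275e+5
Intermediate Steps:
Q(o) = 1/(-6 + o) (Q(o) = 1/(o - 6) = 1/(-6 + o))
T(V) = 1/(-6 + V)
(T(-19) + 2104)*(839 - 1144) - 1*1040 = (1/(-6 - 19) + 2104)*(839 - 1144) - 1*1040 = (1/(-25) + 2104)*(-305) - 1040 = (-1/25 + 2104)*(-305) - 1040 = (52599/25)*(-305) - 1040 = -3208539/5 - 1040 = -3213739/5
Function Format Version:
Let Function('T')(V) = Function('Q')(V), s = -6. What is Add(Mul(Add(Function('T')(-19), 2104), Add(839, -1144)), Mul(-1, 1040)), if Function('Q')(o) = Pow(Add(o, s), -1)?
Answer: Rational(-3213739, 5) ≈ -6.4275e+5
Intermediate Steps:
Function('Q')(o) = Pow(Add(-6, o), -1) (Function('Q')(o) = Pow(Add(o, -6), -1) = Pow(Add(-6, o), -1))
Function('T')(V) = Pow(Add(-6, V), -1)
Add(Mul(Add(Function('T')(-19), 2104), Add(839, -1144)), Mul(-1, 1040)) = Add(Mul(Add(Pow(Add(-6, -19), -1), 2104), Add(839, -1144)), Mul(-1, 1040)) = Add(Mul(Add(Pow(-25, -1), 2104), -305), -1040) = Add(Mul(Add(Rational(-1, 25), 2104), -305), -1040) = Add(Mul(Rational(52599, 25), -305), -1040) = Add(Rational(-3208539, 5), -1040) = Rational(-3213739, 5)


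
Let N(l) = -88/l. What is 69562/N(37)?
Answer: -1286897/44 ≈ -29248.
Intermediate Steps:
69562/N(37) = 69562/((-88/37)) = 69562/((-88*1/37)) = 69562/(-88/37) = 69562*(-37/88) = -1286897/44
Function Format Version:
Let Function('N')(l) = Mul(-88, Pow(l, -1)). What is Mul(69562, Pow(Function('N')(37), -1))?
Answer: Rational(-1286897, 44) ≈ -29248.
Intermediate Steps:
Mul(69562, Pow(Function('N')(37), -1)) = Mul(69562, Pow(Mul(-88, Pow(37, -1)), -1)) = Mul(69562, Pow(Mul(-88, Rational(1, 37)), -1)) = Mul(69562, Pow(Rational(-88, 37), -1)) = Mul(69562, Rational(-37, 88)) = Rational(-1286897, 44)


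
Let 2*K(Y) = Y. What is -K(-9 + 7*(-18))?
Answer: 135/2 ≈ 67.500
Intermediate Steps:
K(Y) = Y/2
-K(-9 + 7*(-18)) = -(-9 + 7*(-18))/2 = -(-9 - 126)/2 = -(-135)/2 = -1*(-135/2) = 135/2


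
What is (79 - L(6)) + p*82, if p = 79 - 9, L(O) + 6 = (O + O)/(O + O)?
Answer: 5824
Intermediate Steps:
L(O) = -5 (L(O) = -6 + (O + O)/(O + O) = -6 + (2*O)/((2*O)) = -6 + (2*O)*(1/(2*O)) = -6 + 1 = -5)
p = 70
(79 - L(6)) + p*82 = (79 - 1*(-5)) + 70*82 = (79 + 5) + 5740 = 84 + 5740 = 5824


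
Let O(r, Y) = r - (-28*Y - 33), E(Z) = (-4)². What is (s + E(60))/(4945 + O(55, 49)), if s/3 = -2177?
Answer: -1303/1281 ≈ -1.0172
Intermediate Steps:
E(Z) = 16
O(r, Y) = 33 + r + 28*Y (O(r, Y) = r - (-33 - 28*Y) = r + (33 + 28*Y) = 33 + r + 28*Y)
s = -6531 (s = 3*(-2177) = -6531)
(s + E(60))/(4945 + O(55, 49)) = (-6531 + 16)/(4945 + (33 + 55 + 28*49)) = -6515/(4945 + (33 + 55 + 1372)) = -6515/(4945 + 1460) = -6515/6405 = -6515*1/6405 = -1303/1281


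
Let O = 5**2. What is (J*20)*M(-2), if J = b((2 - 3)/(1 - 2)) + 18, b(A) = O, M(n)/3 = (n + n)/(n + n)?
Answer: 2580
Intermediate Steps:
M(n) = 3 (M(n) = 3*((n + n)/(n + n)) = 3*((2*n)/((2*n))) = 3*((2*n)*(1/(2*n))) = 3*1 = 3)
O = 25
b(A) = 25
J = 43 (J = 25 + 18 = 43)
(J*20)*M(-2) = (43*20)*3 = 860*3 = 2580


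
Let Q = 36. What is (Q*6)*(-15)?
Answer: -3240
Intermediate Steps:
(Q*6)*(-15) = (36*6)*(-15) = 216*(-15) = -3240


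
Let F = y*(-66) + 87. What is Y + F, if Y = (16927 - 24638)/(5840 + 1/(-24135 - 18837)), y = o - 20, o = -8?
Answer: 485269429773/250956479 ≈ 1933.7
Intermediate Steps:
y = -28 (y = -8 - 20 = -28)
F = 1935 (F = -28*(-66) + 87 = 1848 + 87 = 1935)
Y = -331357092/250956479 (Y = -7711/(5840 + 1/(-42972)) = -7711/(5840 - 1/42972) = -7711/250956479/42972 = -7711*42972/250956479 = -331357092/250956479 ≈ -1.3204)
Y + F = -331357092/250956479 + 1935 = 485269429773/250956479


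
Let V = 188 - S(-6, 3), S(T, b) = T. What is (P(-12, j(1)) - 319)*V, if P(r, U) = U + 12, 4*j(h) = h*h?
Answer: -119019/2 ≈ -59510.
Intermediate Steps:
j(h) = h²/4 (j(h) = (h*h)/4 = h²/4)
P(r, U) = 12 + U
V = 194 (V = 188 - 1*(-6) = 188 + 6 = 194)
(P(-12, j(1)) - 319)*V = ((12 + (¼)*1²) - 319)*194 = ((12 + (¼)*1) - 319)*194 = ((12 + ¼) - 319)*194 = (49/4 - 319)*194 = -1227/4*194 = -119019/2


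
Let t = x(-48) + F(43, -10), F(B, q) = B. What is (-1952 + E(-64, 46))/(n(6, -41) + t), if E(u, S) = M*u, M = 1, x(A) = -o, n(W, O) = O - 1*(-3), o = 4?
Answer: -2016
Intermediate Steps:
n(W, O) = 3 + O (n(W, O) = O + 3 = 3 + O)
x(A) = -4 (x(A) = -1*4 = -4)
E(u, S) = u (E(u, S) = 1*u = u)
t = 39 (t = -4 + 43 = 39)
(-1952 + E(-64, 46))/(n(6, -41) + t) = (-1952 - 64)/((3 - 41) + 39) = -2016/(-38 + 39) = -2016/1 = -2016*1 = -2016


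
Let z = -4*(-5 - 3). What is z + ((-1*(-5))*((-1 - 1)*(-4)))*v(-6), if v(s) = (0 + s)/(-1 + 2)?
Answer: -208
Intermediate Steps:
v(s) = s (v(s) = s/1 = s*1 = s)
z = 32 (z = -4*(-8) = 32)
z + ((-1*(-5))*((-1 - 1)*(-4)))*v(-6) = 32 + ((-1*(-5))*((-1 - 1)*(-4)))*(-6) = 32 + (5*(-2*(-4)))*(-6) = 32 + (5*8)*(-6) = 32 + 40*(-6) = 32 - 240 = -208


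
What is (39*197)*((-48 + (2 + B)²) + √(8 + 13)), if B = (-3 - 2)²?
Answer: 5232123 + 7683*√21 ≈ 5.2673e+6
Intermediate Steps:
B = 25 (B = (-5)² = 25)
(39*197)*((-48 + (2 + B)²) + √(8 + 13)) = (39*197)*((-48 + (2 + 25)²) + √(8 + 13)) = 7683*((-48 + 27²) + √21) = 7683*((-48 + 729) + √21) = 7683*(681 + √21) = 5232123 + 7683*√21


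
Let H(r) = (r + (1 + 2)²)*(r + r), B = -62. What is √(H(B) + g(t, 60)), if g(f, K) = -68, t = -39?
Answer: 2*√1626 ≈ 80.647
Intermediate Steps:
H(r) = 2*r*(9 + r) (H(r) = (r + 3²)*(2*r) = (r + 9)*(2*r) = (9 + r)*(2*r) = 2*r*(9 + r))
√(H(B) + g(t, 60)) = √(2*(-62)*(9 - 62) - 68) = √(2*(-62)*(-53) - 68) = √(6572 - 68) = √6504 = 2*√1626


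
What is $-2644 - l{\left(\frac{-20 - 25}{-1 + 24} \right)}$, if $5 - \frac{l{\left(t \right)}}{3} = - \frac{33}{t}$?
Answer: $- \frac{13042}{5} \approx -2608.4$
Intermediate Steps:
$l{\left(t \right)} = 15 + \frac{99}{t}$ ($l{\left(t \right)} = 15 - 3 \left(- \frac{33}{t}\right) = 15 + \frac{99}{t}$)
$-2644 - l{\left(\frac{-20 - 25}{-1 + 24} \right)} = -2644 - \left(15 + \frac{99}{\left(-20 - 25\right) \frac{1}{-1 + 24}}\right) = -2644 - \left(15 + \frac{99}{\left(-45\right) \frac{1}{23}}\right) = -2644 - \left(15 + \frac{99}{- \frac{45}{23}}\right) = -2644 - \left(15 + 99 \left(- \frac{23}{45}\right)\right) = -2644 - \left(15 - \frac{253}{5}\right) = -2644 - - \frac{178}{5} = -2644 + \frac{178}{5} = - \frac{13042}{5}$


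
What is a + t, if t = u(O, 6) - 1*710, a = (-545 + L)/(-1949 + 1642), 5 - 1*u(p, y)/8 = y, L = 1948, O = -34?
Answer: -221829/307 ≈ -722.57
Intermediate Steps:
u(p, y) = 40 - 8*y
a = -1403/307 (a = (-545 + 1948)/(-1949 + 1642) = 1403/(-307) = 1403*(-1/307) = -1403/307 ≈ -4.5700)
t = -718 (t = (40 - 8*6) - 1*710 = (40 - 48) - 710 = -8 - 710 = -718)
a + t = -1403/307 - 718 = -221829/307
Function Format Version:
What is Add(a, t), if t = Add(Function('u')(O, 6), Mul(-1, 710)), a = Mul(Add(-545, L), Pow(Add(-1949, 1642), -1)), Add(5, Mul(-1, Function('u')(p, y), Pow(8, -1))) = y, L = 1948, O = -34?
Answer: Rational(-221829, 307) ≈ -722.57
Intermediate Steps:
Function('u')(p, y) = Add(40, Mul(-8, y))
a = Rational(-1403, 307) (a = Mul(Add(-545, 1948), Pow(Add(-1949, 1642), -1)) = Mul(1403, Pow(-307, -1)) = Mul(1403, Rational(-1, 307)) = Rational(-1403, 307) ≈ -4.5700)
t = -718 (t = Add(Add(40, Mul(-8, 6)), Mul(-1, 710)) = Add(Add(40, -48), -710) = Add(-8, -710) = -718)
Add(a, t) = Add(Rational(-1403, 307), -718) = Rational(-221829, 307)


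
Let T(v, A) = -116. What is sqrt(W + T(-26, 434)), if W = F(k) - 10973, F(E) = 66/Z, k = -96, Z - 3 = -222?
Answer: I*sqrt(59094887)/73 ≈ 105.31*I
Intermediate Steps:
Z = -219 (Z = 3 - 222 = -219)
F(E) = -22/73 (F(E) = 66/(-219) = 66*(-1/219) = -22/73)
W = -801051/73 (W = -22/73 - 10973 = -801051/73 ≈ -10973.)
sqrt(W + T(-26, 434)) = sqrt(-801051/73 - 116) = sqrt(-809519/73) = I*sqrt(59094887)/73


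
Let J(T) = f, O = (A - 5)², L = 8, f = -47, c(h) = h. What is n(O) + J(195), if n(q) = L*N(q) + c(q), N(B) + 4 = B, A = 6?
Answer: -70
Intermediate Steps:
O = 1 (O = (6 - 5)² = 1² = 1)
J(T) = -47
N(B) = -4 + B
n(q) = -32 + 9*q (n(q) = 8*(-4 + q) + q = (-32 + 8*q) + q = -32 + 9*q)
n(O) + J(195) = (-32 + 9*1) - 47 = (-32 + 9) - 47 = -23 - 47 = -70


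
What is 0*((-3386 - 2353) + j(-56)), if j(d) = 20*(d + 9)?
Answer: 0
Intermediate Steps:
j(d) = 180 + 20*d (j(d) = 20*(9 + d) = 180 + 20*d)
0*((-3386 - 2353) + j(-56)) = 0*((-3386 - 2353) + (180 + 20*(-56))) = 0*(-5739 + (180 - 1120)) = 0*(-5739 - 940) = 0*(-6679) = 0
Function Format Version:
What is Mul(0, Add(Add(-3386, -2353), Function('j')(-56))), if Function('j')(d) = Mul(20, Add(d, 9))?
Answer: 0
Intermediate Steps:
Function('j')(d) = Add(180, Mul(20, d)) (Function('j')(d) = Mul(20, Add(9, d)) = Add(180, Mul(20, d)))
Mul(0, Add(Add(-3386, -2353), Function('j')(-56))) = Mul(0, Add(Add(-3386, -2353), Add(180, Mul(20, -56)))) = Mul(0, Add(-5739, Add(180, -1120))) = Mul(0, Add(-5739, -940)) = Mul(0, -6679) = 0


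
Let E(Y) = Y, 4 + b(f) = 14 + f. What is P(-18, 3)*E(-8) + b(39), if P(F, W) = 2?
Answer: 33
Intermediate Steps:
b(f) = 10 + f (b(f) = -4 + (14 + f) = 10 + f)
P(-18, 3)*E(-8) + b(39) = 2*(-8) + (10 + 39) = -16 + 49 = 33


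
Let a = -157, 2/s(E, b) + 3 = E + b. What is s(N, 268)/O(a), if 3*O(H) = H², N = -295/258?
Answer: 1548/1677980675 ≈ 9.2254e-7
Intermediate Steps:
N = -295/258 (N = -295*1/258 = -295/258 ≈ -1.1434)
s(E, b) = 2/(-3 + E + b) (s(E, b) = 2/(-3 + (E + b)) = 2/(-3 + E + b))
O(H) = H²/3
s(N, 268)/O(a) = (2/(-3 - 295/258 + 268))/(((⅓)*(-157)²)) = (2/(68075/258))/(((⅓)*24649)) = (2*(258/68075))/(24649/3) = (516/68075)*(3/24649) = 1548/1677980675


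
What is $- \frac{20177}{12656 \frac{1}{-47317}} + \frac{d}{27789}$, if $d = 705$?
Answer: $\frac{8843529028827}{117232528} \approx 75436.0$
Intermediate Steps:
$- \frac{20177}{12656 \frac{1}{-47317}} + \frac{d}{27789} = - \frac{20177}{12656 \frac{1}{-47317}} + \frac{705}{27789} = - \frac{20177}{12656 \left(- \frac{1}{47317}\right)} + 705 \cdot \frac{1}{27789} = - \frac{20177}{- \frac{12656}{47317}} + \frac{235}{9263} = \left(-20177\right) \left(- \frac{47317}{12656}\right) + \frac{235}{9263} = \frac{954715109}{12656} + \frac{235}{9263} = \frac{8843529028827}{117232528}$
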